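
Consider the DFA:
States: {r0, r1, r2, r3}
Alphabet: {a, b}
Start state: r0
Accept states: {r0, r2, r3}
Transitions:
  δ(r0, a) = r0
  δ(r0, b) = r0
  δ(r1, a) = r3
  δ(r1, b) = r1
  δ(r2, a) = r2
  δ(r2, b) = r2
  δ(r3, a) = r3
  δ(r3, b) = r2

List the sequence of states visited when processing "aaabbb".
read 'a': r0 → r0
  read 'a': r0 → r0
  read 'a': r0 → r0
  read 'b': r0 → r0
  read 'b': r0 → r0
  read 'b': r0 → r0
r0 -> r0 -> r0 -> r0 -> r0 -> r0 -> r0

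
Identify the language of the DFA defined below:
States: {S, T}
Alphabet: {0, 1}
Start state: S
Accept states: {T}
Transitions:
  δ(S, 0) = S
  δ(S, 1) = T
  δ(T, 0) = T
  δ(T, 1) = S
Testing a few strings:
  '011' → reject
  '1' → accept
  '100' → accept
  '01' → accept
State roles: S=even number of 1's so far; T=odd number of 1's so far
All binary strings with an odd number of 1's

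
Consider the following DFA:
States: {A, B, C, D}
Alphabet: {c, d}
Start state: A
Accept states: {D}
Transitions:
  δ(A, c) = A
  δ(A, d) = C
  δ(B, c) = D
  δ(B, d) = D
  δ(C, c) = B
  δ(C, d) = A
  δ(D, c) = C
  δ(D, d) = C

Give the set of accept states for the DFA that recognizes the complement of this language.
Complement accept states = All states \ Original accept states
= {A, B, C, D} \ {D}
{A, B, C}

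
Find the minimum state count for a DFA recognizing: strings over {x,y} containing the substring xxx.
By Myhill–Nerode, count the distinguishable equivalence classes: 4 classes — one per longest suffix of the input that is a prefix of 'xxx' (lengths 0 through 2), plus an absorbing 'already seen xxx' class.
4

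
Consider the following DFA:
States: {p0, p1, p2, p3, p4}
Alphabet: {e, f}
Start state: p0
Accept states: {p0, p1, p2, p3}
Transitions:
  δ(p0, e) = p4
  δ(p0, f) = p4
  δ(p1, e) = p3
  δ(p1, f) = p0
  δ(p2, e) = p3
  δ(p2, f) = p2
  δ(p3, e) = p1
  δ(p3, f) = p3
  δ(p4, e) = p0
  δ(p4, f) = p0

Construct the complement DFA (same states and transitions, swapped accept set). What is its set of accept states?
Complement accept states = All states \ Original accept states
= {p0, p1, p2, p3, p4} \ {p0, p1, p2, p3}
{p4}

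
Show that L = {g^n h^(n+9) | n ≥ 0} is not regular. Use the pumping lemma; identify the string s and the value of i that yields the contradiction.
Assume L is regular with pumping length p. Idea: pumping the g-block breaks the fixed offset of 9.
Choose s = g^p h^(p+9) ∈ L. By the pumping lemma, s = xyz with |xy| ≤ p, |y| > 0, so y = g^k with k ≥ 1. Then xy²z = g^(p+k) h^(p+9). For this to be in L we would need p+9 = (p+k)+9, i.e. k = 0, contradicting k ≥ 1. So xy²z ∉ L.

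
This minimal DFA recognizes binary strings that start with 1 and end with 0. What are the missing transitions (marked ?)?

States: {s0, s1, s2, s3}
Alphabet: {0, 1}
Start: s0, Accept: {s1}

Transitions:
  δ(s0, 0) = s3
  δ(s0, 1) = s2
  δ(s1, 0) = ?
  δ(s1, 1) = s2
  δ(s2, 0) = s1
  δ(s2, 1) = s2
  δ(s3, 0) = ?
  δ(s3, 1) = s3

From the language and accept set, identify what each state tracks — s0: no input read; s1: started with 1, last symbol 0; s2: started with 1, last symbol 1; s3: started with 0 (dead).
Each missing δ(q, a) is the state matching the new tracked value after reading a.
δ(s1, 0) = s1; δ(s3, 0) = s3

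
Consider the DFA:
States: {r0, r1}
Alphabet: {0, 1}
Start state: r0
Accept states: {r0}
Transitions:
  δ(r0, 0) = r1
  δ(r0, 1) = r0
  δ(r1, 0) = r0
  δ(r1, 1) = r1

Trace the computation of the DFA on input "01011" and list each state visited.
read '0': r0 → r1
  read '1': r1 → r1
  read '0': r1 → r0
  read '1': r0 → r0
  read '1': r0 → r0
r0 -> r1 -> r1 -> r0 -> r0 -> r0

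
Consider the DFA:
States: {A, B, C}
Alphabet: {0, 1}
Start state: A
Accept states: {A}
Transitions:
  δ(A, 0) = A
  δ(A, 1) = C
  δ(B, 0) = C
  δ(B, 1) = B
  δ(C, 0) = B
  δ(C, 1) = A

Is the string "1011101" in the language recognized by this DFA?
Processing string "1011101":
  A --1--> C
  C --0--> B
  B --1--> B
  B --1--> B
  B --1--> B
  B --0--> C
  C --1--> A
Final state: A
Accept states: {A}
Yes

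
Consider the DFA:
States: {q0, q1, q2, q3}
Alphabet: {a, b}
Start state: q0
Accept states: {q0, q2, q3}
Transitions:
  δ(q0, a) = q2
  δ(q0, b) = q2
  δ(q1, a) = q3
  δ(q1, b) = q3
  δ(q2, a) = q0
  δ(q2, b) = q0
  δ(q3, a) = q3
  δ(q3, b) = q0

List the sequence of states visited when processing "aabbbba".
read 'a': q0 → q2
  read 'a': q2 → q0
  read 'b': q0 → q2
  read 'b': q2 → q0
  read 'b': q0 → q2
  read 'b': q2 → q0
  read 'a': q0 → q2
q0 -> q2 -> q0 -> q2 -> q0 -> q2 -> q0 -> q2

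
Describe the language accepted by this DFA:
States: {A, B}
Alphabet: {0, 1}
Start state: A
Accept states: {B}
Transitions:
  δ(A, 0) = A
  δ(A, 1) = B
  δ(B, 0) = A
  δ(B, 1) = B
Testing a few strings:
  '010' → reject
  '1' → accept
  '01' → accept
  '00' → reject
State roles: A=last symbol not 1; B=last symbol is 1
All binary strings ending with 1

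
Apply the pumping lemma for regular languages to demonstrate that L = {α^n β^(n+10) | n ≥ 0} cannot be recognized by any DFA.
Assume L is regular with pumping length p. Idea: pumping the α-block breaks the fixed offset of 10.
Choose s = α^p β^(p+10) ∈ L. By the pumping lemma, s = xyz with |xy| ≤ p, |y| > 0, so y = α^k with k ≥ 1. Then xy²z = α^(p+k) β^(p+10). For this to be in L we would need p+10 = (p+k)+10, i.e. k = 0, contradicting k ≥ 1. So xy²z ∉ L.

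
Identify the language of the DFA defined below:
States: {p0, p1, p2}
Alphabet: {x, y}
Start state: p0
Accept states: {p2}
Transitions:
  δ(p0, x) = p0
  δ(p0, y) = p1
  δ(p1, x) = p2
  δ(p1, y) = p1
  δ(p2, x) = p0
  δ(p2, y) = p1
Testing a few strings:
  'x' → reject
  'xx' → reject
  'y' → reject
  'yyy' → reject
State roles: p0=no suffix match; p1=one trailing y; p2=suffix is yx
All strings over {x,y} ending with yx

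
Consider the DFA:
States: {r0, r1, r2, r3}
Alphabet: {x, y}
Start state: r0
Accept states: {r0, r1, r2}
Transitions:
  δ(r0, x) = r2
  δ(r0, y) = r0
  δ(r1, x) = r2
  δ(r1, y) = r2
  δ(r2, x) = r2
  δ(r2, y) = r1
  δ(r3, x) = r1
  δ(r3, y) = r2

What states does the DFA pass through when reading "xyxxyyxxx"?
read 'x': r0 → r2
  read 'y': r2 → r1
  read 'x': r1 → r2
  read 'x': r2 → r2
  read 'y': r2 → r1
  read 'y': r1 → r2
  read 'x': r2 → r2
  read 'x': r2 → r2
  read 'x': r2 → r2
r0 -> r2 -> r1 -> r2 -> r2 -> r1 -> r2 -> r2 -> r2 -> r2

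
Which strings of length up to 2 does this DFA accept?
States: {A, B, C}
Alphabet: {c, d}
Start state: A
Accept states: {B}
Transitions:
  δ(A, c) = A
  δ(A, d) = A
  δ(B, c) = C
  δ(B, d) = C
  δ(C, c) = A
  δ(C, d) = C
None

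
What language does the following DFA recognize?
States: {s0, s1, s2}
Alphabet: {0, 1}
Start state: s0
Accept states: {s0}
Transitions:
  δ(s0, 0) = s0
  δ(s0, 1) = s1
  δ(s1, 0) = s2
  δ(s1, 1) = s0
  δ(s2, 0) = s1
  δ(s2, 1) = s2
Testing a few strings:
  '0101' → reject
  '0' → accept
  '10' → reject
  '110' → accept
State roles: s0=value ≡ 0 (mod 3); s1=value ≡ 1 (mod 3); s2=value ≡ 2 (mod 3)
All binary strings representing a multiple of 3 (read in base 2; leading zeros allowed and ε counts as 0)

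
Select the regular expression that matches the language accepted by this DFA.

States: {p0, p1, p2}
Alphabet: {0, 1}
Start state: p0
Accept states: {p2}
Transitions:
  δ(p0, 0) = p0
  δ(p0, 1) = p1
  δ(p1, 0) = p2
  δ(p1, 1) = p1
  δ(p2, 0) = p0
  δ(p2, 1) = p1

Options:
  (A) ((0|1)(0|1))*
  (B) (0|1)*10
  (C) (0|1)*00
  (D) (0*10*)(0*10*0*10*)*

Check each option against the DFA on short strings; one disagreement eliminates an option:
  (A) ((0|1)(0|1))*: on ε the DFA stays in p0 and rejects (p0 ∉ Accept), but the regex matches it → eliminate
  (B) (0|1)*10: agrees with the DFA on every string of length ≤ 6
  (C) (0|1)*00: on '00' the DFA goes p0 → p0 → p0 and rejects (p0 ∉ Accept), but the regex matches it → eliminate
  (D) (0*10*)(0*10*0*10*)*: on '1' the DFA goes p0 → p1 and rejects (p1 ∉ Accept), but the regex matches it → eliminate
Only (B) is consistent with the DFA.
(B) (0|1)*10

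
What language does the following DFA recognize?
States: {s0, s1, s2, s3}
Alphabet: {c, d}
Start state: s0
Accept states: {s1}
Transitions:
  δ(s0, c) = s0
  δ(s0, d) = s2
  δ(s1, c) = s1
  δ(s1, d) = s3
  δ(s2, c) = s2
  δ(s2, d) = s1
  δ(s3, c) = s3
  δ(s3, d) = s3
Testing a few strings:
  'c' → reject
  'ccd' → reject
  'd' → reject
  'ddcc' → accept
State roles: s0=zero d's; s1=two d's; s2=one d; s3=≥ three d's (dead)
All strings over {c,d} containing exactly two d's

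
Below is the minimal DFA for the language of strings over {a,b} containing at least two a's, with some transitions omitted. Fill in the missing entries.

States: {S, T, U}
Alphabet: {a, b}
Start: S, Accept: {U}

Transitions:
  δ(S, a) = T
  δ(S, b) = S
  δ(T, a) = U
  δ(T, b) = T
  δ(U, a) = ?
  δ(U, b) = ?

From the language and accept set, identify what each state tracks — S: zero a's seen; T: one a seen; U: ≥ two a's seen.
Each missing δ(q, a) is the state matching the new tracked value after reading a.
δ(U, a) = U; δ(U, b) = U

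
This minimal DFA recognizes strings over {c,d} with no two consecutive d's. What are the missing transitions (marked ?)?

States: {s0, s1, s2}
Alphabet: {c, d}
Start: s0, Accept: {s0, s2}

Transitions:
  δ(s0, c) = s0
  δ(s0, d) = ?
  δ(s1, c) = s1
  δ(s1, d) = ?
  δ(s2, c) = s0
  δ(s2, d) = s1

From the language and accept set, identify what each state tracks — s0: last symbol not d (ok); s1: saw dd (dead); s2: last symbol d (ok).
Each missing δ(q, a) is the state matching the new tracked value after reading a.
δ(s0, d) = s2; δ(s1, d) = s1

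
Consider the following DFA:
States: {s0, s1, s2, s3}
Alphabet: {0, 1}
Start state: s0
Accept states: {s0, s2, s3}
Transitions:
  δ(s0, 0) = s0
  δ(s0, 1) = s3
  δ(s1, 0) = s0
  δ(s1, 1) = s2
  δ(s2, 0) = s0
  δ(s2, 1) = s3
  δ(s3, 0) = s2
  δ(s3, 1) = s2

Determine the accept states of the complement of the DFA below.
Complement accept states = All states \ Original accept states
= {s0, s1, s2, s3} \ {s0, s2, s3}
{s1}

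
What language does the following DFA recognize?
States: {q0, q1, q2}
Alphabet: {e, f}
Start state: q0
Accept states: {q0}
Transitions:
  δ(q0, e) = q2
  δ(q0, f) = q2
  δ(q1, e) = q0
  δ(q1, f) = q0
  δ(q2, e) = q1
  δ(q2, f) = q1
Testing a few strings:
  'ff' → reject
  'fe' → reject
  'fffe' → reject
  'eef' → accept
State roles: q0=length ≡ 0 (mod 3); q1=length ≡ 2 (mod 3); q2=length ≡ 1 (mod 3)
All strings over {e,f} whose length is a multiple of 3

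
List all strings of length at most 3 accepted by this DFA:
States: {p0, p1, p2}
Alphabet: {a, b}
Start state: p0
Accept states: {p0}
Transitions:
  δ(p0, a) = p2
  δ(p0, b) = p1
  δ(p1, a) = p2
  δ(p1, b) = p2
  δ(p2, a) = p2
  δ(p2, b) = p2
ε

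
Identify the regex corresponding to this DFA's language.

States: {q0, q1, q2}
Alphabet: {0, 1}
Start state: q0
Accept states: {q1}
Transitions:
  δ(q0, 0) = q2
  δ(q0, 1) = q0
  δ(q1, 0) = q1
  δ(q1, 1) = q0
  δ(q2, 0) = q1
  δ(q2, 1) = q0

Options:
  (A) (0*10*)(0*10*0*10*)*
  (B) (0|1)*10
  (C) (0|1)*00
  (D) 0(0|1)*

Check each option against the DFA on short strings; one disagreement eliminates an option:
  (A) (0*10*)(0*10*0*10*)*: on '1' the DFA goes q0 → q0 and rejects (q0 ∉ Accept), but the regex matches it → eliminate
  (B) (0|1)*10: on '00' the DFA goes q0 → q2 → q1 and accepts (q1 ∈ Accept), but the regex does not match it → eliminate
  (C) (0|1)*00: agrees with the DFA on every string of length ≤ 6
  (D) 0(0|1)*: on '0' the DFA goes q0 → q2 and rejects (q2 ∉ Accept), but the regex matches it → eliminate
Only (C) is consistent with the DFA.
(C) (0|1)*00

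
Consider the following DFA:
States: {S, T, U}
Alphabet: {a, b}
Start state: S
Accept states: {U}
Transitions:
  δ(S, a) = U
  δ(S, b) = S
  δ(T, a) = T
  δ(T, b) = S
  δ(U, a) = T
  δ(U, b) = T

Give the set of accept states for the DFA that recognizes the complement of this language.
Complement accept states = All states \ Original accept states
= {S, T, U} \ {U}
{S, T}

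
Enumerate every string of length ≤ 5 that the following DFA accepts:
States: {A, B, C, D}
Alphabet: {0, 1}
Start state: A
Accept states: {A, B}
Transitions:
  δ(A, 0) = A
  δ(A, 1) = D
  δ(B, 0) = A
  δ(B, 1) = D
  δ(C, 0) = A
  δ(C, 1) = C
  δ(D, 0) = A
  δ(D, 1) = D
ε, 0, 00, 10, 000, 010, 100, 110, 0000, 0010, 0100, 0110, 1000, 1010, 1100, 1110, 00000, 00010, 00100, 00110, 01000, 01010, 01100, 01110, 10000, 10010, 10100, 10110, 11000, 11010, 11100, 11110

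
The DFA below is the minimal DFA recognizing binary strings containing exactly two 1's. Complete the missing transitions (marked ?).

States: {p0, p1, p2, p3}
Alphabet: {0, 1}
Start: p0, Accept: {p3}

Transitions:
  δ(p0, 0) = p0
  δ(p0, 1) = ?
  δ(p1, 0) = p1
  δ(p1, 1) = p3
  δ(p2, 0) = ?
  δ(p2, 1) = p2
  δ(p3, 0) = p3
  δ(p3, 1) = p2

From the language and accept set, identify what each state tracks — p0: zero 1's; p1: one 1; p2: ≥ three 1's (dead); p3: two 1's.
Each missing δ(q, a) is the state matching the new tracked value after reading a.
δ(p0, 1) = p1; δ(p2, 0) = p2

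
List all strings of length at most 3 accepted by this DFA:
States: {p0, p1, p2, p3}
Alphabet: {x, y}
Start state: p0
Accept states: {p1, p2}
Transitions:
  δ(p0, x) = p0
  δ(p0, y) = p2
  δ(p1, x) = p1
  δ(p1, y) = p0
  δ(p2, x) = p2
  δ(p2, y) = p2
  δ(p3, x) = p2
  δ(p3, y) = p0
y, xy, yx, yy, xxy, xyx, xyy, yxx, yxy, yyx, yyy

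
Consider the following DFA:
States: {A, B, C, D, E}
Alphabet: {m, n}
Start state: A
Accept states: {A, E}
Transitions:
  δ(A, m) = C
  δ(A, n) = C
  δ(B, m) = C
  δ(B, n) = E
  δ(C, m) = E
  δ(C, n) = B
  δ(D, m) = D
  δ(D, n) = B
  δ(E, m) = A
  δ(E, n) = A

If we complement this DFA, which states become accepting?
Complement accept states = All states \ Original accept states
= {A, B, C, D, E} \ {A, E}
{B, C, D}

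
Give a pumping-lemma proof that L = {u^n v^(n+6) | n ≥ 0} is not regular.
Assume L is regular with pumping length p. Idea: pumping the u-block breaks the fixed offset of 6.
Choose s = u^p v^(p+6) ∈ L. By the pumping lemma, s = xyz with |xy| ≤ p, |y| > 0, so y = u^k with k ≥ 1. Then xy²z = u^(p+k) v^(p+6). For this to be in L we would need p+6 = (p+k)+6, i.e. k = 0, contradicting k ≥ 1. So xy²z ∉ L.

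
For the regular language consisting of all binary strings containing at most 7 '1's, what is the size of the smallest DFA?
By Myhill–Nerode, count the distinguishable equivalence classes: 9 classes — having seen 0, 1, …, 7, or >7 copies of '1'; counts 0 through 7 are accepting and >7 is dead.
9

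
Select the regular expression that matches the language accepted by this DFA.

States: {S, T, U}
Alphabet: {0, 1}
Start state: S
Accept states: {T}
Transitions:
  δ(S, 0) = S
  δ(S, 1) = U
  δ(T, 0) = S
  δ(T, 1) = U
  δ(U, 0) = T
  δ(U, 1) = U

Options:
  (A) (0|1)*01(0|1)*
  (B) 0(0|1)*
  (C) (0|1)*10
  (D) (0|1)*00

Check each option against the DFA on short strings; one disagreement eliminates an option:
  (A) (0|1)*01(0|1)*: on '01' the DFA goes S → S → U and rejects (U ∉ Accept), but the regex matches it → eliminate
  (B) 0(0|1)*: on '0' the DFA goes S → S and rejects (S ∉ Accept), but the regex matches it → eliminate
  (C) (0|1)*10: agrees with the DFA on every string of length ≤ 6
  (D) (0|1)*00: on '00' the DFA goes S → S → S and rejects (S ∉ Accept), but the regex matches it → eliminate
Only (C) is consistent with the DFA.
(C) (0|1)*10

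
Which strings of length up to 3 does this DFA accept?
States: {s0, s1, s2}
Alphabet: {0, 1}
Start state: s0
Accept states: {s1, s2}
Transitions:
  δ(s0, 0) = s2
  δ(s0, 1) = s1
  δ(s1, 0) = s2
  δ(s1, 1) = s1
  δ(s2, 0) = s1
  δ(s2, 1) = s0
0, 1, 00, 10, 11, 000, 001, 010, 011, 100, 110, 111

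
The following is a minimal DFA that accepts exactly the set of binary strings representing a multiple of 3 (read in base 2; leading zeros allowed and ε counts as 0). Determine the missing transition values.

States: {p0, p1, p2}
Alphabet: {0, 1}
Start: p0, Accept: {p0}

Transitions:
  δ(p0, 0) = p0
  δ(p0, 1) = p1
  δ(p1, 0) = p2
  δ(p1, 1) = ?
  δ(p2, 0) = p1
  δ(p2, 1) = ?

From the language and accept set, identify what each state tracks — p0: value ≡ 0 (mod 3); p1: value ≡ 1 (mod 3); p2: value ≡ 2 (mod 3).
Each missing δ(q, a) is the state matching the new tracked value after reading a.
δ(p1, 1) = p0; δ(p2, 1) = p2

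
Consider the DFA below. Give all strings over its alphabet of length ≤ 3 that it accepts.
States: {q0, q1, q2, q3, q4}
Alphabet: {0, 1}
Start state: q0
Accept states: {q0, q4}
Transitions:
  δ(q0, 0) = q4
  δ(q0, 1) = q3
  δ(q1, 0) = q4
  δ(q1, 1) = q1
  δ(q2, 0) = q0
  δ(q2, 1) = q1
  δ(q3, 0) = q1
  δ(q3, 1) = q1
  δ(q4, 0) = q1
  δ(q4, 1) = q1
ε, 0, 000, 010, 100, 110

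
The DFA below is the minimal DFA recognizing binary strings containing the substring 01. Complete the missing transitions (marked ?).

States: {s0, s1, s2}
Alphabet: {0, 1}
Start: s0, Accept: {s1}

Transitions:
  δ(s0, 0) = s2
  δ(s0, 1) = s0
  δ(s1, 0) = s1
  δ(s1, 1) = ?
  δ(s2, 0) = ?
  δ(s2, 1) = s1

From the language and accept set, identify what each state tracks — s0: no 0 seen yet; s1: substring 01 seen; s2: seen a 0, waiting for 1.
Each missing δ(q, a) is the state matching the new tracked value after reading a.
δ(s1, 1) = s1; δ(s2, 0) = s2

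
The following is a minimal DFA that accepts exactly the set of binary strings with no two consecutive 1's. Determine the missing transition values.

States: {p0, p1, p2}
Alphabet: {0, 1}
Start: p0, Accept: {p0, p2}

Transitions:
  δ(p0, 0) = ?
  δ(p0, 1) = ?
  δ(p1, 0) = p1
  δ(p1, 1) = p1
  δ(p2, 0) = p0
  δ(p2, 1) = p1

From the language and accept set, identify what each state tracks — p0: last symbol not 1 (ok); p1: saw 11 (dead); p2: last symbol 1 (ok).
Each missing δ(q, a) is the state matching the new tracked value after reading a.
δ(p0, 0) = p0; δ(p0, 1) = p2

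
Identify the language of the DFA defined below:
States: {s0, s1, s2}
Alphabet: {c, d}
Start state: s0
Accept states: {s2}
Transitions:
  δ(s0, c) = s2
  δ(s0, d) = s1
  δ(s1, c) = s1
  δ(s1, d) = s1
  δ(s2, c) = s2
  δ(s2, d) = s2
Testing a few strings:
  'dcc' → reject
  'dd' → reject
  'c' → accept
  'ddc' → reject
State roles: s0=no input read; s1=started with d (dead); s2=started with c
All strings over {c,d} starting with c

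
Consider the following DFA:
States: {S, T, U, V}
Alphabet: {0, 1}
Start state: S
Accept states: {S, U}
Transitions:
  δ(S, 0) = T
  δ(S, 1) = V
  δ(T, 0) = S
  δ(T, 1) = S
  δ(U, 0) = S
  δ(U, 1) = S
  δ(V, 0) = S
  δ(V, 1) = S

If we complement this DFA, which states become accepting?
Complement accept states = All states \ Original accept states
= {S, T, U, V} \ {S, U}
{T, V}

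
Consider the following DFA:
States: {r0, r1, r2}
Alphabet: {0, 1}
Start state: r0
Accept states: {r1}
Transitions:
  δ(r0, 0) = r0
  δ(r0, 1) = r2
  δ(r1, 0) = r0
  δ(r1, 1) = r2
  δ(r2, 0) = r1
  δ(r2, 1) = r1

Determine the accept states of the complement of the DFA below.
Complement accept states = All states \ Original accept states
= {r0, r1, r2} \ {r1}
{r0, r2}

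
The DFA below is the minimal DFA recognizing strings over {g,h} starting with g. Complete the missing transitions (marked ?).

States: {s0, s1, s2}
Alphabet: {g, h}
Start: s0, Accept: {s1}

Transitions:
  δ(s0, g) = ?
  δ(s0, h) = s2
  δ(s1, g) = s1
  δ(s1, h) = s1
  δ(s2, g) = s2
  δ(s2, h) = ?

From the language and accept set, identify what each state tracks — s0: no input read; s1: started with g; s2: started with h (dead).
Each missing δ(q, a) is the state matching the new tracked value after reading a.
δ(s0, g) = s1; δ(s2, h) = s2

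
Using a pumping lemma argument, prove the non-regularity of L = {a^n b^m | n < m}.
Assume L is regular with pumping length p. Idea: pumping up the a-block makes the a-count reach the b-count.
Choose s = a^p b^(p+1) ∈ L. By the pumping lemma, s = xyz with |xy| ≤ p, |y| > 0, so y = a^k with k ≥ 1. Then xy²z = a^(p+k) b^(p+1). Since p+k ≥ p+1, the number of a's is no longer strictly less than the number of b's, so xy²z ∉ L.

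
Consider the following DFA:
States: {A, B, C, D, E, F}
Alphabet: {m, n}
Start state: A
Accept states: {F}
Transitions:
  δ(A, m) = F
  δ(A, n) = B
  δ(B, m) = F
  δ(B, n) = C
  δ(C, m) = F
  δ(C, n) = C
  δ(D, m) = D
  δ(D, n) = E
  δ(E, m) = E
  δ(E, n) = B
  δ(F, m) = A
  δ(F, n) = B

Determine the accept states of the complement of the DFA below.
Complement accept states = All states \ Original accept states
= {A, B, C, D, E, F} \ {F}
{A, B, C, D, E}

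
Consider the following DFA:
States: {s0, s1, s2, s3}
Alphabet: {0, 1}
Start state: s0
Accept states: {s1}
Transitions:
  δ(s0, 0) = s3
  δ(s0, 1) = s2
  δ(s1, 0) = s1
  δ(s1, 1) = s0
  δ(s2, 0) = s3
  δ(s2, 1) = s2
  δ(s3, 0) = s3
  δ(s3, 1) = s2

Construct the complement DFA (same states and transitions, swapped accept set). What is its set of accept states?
Complement accept states = All states \ Original accept states
= {s0, s1, s2, s3} \ {s1}
{s0, s2, s3}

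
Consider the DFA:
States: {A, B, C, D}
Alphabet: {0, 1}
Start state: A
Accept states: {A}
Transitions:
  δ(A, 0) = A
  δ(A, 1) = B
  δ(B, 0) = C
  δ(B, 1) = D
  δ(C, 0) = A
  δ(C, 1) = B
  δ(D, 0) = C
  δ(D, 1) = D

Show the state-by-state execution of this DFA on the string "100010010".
read '1': A → B
  read '0': B → C
  read '0': C → A
  read '0': A → A
  read '1': A → B
  read '0': B → C
  read '0': C → A
  read '1': A → B
  read '0': B → C
A -> B -> C -> A -> A -> B -> C -> A -> B -> C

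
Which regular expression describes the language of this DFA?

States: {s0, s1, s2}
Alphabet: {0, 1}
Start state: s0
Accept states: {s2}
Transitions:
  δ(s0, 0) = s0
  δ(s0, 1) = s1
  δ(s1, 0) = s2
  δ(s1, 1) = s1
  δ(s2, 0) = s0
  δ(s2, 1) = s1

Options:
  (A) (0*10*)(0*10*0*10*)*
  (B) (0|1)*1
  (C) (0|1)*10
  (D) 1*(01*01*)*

Check each option against the DFA on short strings; one disagreement eliminates an option:
  (A) (0*10*)(0*10*0*10*)*: on '1' the DFA goes s0 → s1 and rejects (s1 ∉ Accept), but the regex matches it → eliminate
  (B) (0|1)*1: on '1' the DFA goes s0 → s1 and rejects (s1 ∉ Accept), but the regex matches it → eliminate
  (C) (0|1)*10: agrees with the DFA on every string of length ≤ 6
  (D) 1*(01*01*)*: on ε the DFA stays in s0 and rejects (s0 ∉ Accept), but the regex matches it → eliminate
Only (C) is consistent with the DFA.
(C) (0|1)*10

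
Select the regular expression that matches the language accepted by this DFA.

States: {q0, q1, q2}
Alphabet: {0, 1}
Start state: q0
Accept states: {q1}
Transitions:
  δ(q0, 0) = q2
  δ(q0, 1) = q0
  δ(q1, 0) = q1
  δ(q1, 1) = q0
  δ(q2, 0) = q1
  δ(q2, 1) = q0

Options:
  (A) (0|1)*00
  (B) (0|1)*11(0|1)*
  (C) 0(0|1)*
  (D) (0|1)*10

Check each option against the DFA on short strings; one disagreement eliminates an option:
  (A) (0|1)*00: agrees with the DFA on every string of length ≤ 6
  (B) (0|1)*11(0|1)*: on '00' the DFA goes q0 → q2 → q1 and accepts (q1 ∈ Accept), but the regex does not match it → eliminate
  (C) 0(0|1)*: on '0' the DFA goes q0 → q2 and rejects (q2 ∉ Accept), but the regex matches it → eliminate
  (D) (0|1)*10: on '00' the DFA goes q0 → q2 → q1 and accepts (q1 ∈ Accept), but the regex does not match it → eliminate
Only (A) is consistent with the DFA.
(A) (0|1)*00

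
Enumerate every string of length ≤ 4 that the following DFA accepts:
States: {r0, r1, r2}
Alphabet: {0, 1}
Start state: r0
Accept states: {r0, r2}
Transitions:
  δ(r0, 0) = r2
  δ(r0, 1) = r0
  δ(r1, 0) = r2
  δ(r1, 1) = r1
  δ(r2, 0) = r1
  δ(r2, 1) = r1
ε, 0, 1, 10, 11, 000, 010, 110, 111, 0010, 0110, 1000, 1010, 1110, 1111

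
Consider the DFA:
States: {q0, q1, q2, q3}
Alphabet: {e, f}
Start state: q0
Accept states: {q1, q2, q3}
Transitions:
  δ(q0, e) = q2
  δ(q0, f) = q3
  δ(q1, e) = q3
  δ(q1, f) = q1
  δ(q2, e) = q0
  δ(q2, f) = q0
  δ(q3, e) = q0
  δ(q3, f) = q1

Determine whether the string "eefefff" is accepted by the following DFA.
Processing string "eefefff":
  q0 --e--> q2
  q2 --e--> q0
  q0 --f--> q3
  q3 --e--> q0
  q0 --f--> q3
  q3 --f--> q1
  q1 --f--> q1
Final state: q1
Accept states: {q1, q2, q3}
Yes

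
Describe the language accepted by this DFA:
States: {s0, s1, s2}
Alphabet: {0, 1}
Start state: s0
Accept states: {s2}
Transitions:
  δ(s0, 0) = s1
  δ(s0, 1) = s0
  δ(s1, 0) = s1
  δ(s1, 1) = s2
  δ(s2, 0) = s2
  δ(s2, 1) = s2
Testing a few strings:
  '0001' → accept
  '1' → reject
  '0010' → accept
  '00' → reject
State roles: s0=no 0 seen yet; s1=seen a 0, waiting for 1; s2=substring 01 seen
All binary strings containing the substring 01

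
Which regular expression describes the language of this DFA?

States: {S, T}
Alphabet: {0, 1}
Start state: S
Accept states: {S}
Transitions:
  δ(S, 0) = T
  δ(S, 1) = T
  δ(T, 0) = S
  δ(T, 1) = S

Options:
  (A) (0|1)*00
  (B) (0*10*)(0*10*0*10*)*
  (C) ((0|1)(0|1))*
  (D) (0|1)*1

Check each option against the DFA on short strings; one disagreement eliminates an option:
  (A) (0|1)*00: on ε the DFA stays in S and accepts (S ∈ Accept), but the regex does not match it → eliminate
  (B) (0*10*)(0*10*0*10*)*: on ε the DFA stays in S and accepts (S ∈ Accept), but the regex does not match it → eliminate
  (C) ((0|1)(0|1))*: agrees with the DFA on every string of length ≤ 6
  (D) (0|1)*1: on ε the DFA stays in S and accepts (S ∈ Accept), but the regex does not match it → eliminate
Only (C) is consistent with the DFA.
(C) ((0|1)(0|1))*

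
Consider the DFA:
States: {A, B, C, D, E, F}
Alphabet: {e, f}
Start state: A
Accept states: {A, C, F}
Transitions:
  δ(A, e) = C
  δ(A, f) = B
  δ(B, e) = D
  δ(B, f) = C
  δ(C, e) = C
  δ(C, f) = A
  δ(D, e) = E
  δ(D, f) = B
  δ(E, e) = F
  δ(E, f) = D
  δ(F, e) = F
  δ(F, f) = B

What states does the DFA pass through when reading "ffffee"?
read 'f': A → B
  read 'f': B → C
  read 'f': C → A
  read 'f': A → B
  read 'e': B → D
  read 'e': D → E
A -> B -> C -> A -> B -> D -> E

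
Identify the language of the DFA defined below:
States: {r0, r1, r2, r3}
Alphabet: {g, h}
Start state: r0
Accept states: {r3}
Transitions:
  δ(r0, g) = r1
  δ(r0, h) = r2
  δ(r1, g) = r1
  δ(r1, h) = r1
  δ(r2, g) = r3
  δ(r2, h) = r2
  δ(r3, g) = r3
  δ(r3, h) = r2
Testing a few strings:
  'h' → reject
  'hg' → accept
  'gggh' → reject
  'ghg' → reject
State roles: r0=no input read; r1=started with g (dead); r2=started with h, last symbol h; r3=started with h, last symbol g
All strings over {g,h} that start with h and end with g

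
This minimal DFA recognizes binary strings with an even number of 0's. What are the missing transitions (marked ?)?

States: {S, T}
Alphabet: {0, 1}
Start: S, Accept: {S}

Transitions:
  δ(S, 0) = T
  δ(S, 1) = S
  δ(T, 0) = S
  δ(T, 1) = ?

From the language and accept set, identify what each state tracks — S: even number of 0's so far; T: odd number of 0's so far.
Each missing δ(q, a) is the state matching the new tracked value after reading a.
δ(T, 1) = T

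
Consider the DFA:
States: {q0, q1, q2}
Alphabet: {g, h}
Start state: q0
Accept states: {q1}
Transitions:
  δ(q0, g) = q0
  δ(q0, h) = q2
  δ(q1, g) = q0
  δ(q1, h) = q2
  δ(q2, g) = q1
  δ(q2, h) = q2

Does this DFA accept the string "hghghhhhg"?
Processing string "hghghhhhg":
  q0 --h--> q2
  q2 --g--> q1
  q1 --h--> q2
  q2 --g--> q1
  q1 --h--> q2
  q2 --h--> q2
  q2 --h--> q2
  q2 --h--> q2
  q2 --g--> q1
Final state: q1
Accept states: {q1}
Yes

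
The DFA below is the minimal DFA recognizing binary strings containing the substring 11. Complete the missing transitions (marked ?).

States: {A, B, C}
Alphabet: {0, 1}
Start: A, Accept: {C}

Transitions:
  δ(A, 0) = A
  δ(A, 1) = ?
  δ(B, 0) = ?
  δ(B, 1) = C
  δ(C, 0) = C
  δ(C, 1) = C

From the language and accept set, identify what each state tracks — A: no progress toward 11; B: one trailing 1; C: substring 11 seen.
Each missing δ(q, a) is the state matching the new tracked value after reading a.
δ(A, 1) = B; δ(B, 0) = A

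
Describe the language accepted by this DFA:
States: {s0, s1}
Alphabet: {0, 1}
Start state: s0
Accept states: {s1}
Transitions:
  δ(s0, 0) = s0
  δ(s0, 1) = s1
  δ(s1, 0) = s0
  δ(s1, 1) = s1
Testing a few strings:
  '111' → accept
  '110' → reject
  '11' → accept
  '10' → reject
State roles: s0=last symbol not 1; s1=last symbol is 1
All binary strings ending with 1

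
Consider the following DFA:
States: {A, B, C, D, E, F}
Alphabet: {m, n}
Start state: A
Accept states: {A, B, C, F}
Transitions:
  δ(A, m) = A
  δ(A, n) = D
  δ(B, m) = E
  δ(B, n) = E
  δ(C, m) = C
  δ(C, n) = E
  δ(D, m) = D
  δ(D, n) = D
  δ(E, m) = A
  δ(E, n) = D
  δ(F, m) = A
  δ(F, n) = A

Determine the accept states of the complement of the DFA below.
Complement accept states = All states \ Original accept states
= {A, B, C, D, E, F} \ {A, B, C, F}
{D, E}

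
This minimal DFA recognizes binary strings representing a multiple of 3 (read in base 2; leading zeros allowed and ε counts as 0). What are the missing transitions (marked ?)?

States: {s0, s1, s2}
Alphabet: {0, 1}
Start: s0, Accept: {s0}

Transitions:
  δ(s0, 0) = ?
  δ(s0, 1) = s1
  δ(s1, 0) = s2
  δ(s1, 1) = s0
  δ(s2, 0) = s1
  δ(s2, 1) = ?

From the language and accept set, identify what each state tracks — s0: value ≡ 0 (mod 3); s1: value ≡ 1 (mod 3); s2: value ≡ 2 (mod 3).
Each missing δ(q, a) is the state matching the new tracked value after reading a.
δ(s0, 0) = s0; δ(s2, 1) = s2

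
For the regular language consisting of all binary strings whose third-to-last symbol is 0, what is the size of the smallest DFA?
By Myhill–Nerode, count the distinguishable equivalence classes: 2^3 = 8 classes — the DFA must remember the last 3 symbols read; every pair of distinct length-3 suffixes is distinguishable by some continuation.
8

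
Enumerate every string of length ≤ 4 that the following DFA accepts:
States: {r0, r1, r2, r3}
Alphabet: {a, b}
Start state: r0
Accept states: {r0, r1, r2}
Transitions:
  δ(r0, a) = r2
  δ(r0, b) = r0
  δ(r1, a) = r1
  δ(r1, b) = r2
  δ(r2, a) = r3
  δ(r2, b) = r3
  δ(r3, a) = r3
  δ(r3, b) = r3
ε, a, b, ba, bb, bba, bbb, bbba, bbbb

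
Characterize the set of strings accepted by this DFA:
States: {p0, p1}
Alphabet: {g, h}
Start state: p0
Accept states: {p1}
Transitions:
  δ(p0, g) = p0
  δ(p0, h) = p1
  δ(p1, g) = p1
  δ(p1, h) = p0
Testing a few strings:
  'gg' → reject
  'ghh' → reject
  'hhg' → reject
  'hh' → reject
State roles: p0=even number of h's so far; p1=odd number of h's so far
All strings over {g,h} with an odd number of h's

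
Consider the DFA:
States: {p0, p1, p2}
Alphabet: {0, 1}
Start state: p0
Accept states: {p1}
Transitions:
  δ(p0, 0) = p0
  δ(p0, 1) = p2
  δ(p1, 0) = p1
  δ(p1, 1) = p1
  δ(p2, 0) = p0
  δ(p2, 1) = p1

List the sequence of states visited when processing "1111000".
read '1': p0 → p2
  read '1': p2 → p1
  read '1': p1 → p1
  read '1': p1 → p1
  read '0': p1 → p1
  read '0': p1 → p1
  read '0': p1 → p1
p0 -> p2 -> p1 -> p1 -> p1 -> p1 -> p1 -> p1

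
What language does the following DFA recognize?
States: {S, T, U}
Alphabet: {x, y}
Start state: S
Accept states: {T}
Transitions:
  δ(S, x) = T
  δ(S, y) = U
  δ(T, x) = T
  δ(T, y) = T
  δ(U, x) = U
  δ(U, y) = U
Testing a few strings:
  'x' → accept
  'xx' → accept
  'yxy' → reject
  'xyx' → accept
State roles: S=no input read; T=started with x; U=started with y (dead)
All strings over {x,y} starting with x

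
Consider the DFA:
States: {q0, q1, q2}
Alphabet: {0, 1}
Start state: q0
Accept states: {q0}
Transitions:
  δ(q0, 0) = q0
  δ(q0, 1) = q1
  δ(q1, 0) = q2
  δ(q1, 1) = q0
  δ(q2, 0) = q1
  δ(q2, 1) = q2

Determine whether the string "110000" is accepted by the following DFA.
Processing string "110000":
  q0 --1--> q1
  q1 --1--> q0
  q0 --0--> q0
  q0 --0--> q0
  q0 --0--> q0
  q0 --0--> q0
Final state: q0
Accept states: {q0}
Yes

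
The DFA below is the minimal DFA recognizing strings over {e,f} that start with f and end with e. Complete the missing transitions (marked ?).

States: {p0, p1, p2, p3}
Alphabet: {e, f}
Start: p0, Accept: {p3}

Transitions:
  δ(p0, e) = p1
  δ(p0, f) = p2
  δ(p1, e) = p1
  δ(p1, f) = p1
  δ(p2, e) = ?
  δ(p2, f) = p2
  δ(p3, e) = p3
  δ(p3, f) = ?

From the language and accept set, identify what each state tracks — p0: no input read; p1: started with e (dead); p2: started with f, last symbol f; p3: started with f, last symbol e.
Each missing δ(q, a) is the state matching the new tracked value after reading a.
δ(p2, e) = p3; δ(p3, f) = p2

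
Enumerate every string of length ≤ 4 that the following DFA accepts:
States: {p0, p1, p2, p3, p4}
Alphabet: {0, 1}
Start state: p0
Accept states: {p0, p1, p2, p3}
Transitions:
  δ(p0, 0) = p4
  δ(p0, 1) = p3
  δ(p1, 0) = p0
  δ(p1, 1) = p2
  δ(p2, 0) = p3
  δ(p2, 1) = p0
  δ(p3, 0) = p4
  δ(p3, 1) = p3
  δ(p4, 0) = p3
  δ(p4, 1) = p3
ε, 1, 00, 01, 11, 001, 011, 100, 101, 111, 0000, 0001, 0011, 0100, 0101, 0111, 1001, 1011, 1100, 1101, 1111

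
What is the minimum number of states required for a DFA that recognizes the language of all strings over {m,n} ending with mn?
By Myhill–Nerode, count the distinguishable equivalence classes: 3 classes — one per longest suffix of the input that is a prefix of 'mn' (lengths 0 through 2); only the length-2 class is accepting.
3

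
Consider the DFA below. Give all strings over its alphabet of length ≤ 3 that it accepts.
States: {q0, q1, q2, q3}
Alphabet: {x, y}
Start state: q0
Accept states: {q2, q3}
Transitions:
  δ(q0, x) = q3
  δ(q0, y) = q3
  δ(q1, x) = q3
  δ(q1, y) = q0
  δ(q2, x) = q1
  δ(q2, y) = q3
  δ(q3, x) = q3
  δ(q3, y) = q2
x, y, xx, xy, yx, yy, xxx, xxy, xyy, yxx, yxy, yyy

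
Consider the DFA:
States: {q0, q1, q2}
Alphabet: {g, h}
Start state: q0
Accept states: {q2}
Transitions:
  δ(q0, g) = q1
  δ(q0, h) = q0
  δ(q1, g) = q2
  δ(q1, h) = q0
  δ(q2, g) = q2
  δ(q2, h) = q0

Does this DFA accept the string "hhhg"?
Processing string "hhhg":
  q0 --h--> q0
  q0 --h--> q0
  q0 --h--> q0
  q0 --g--> q1
Final state: q1
Accept states: {q2}
No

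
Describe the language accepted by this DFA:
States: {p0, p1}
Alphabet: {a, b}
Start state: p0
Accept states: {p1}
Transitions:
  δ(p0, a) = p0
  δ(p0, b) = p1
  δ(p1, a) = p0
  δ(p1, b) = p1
Testing a few strings:
  'ba' → reject
  'bb' → accept
  'b' → accept
  'aba' → reject
State roles: p0=last symbol not b; p1=last symbol is b
All strings over {a,b} ending with b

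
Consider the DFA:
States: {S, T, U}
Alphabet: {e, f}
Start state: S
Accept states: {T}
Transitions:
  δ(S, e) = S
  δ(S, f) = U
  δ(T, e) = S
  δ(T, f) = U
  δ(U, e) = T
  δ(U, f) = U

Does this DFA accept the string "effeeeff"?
Processing string "effeeeff":
  S --e--> S
  S --f--> U
  U --f--> U
  U --e--> T
  T --e--> S
  S --e--> S
  S --f--> U
  U --f--> U
Final state: U
Accept states: {T}
No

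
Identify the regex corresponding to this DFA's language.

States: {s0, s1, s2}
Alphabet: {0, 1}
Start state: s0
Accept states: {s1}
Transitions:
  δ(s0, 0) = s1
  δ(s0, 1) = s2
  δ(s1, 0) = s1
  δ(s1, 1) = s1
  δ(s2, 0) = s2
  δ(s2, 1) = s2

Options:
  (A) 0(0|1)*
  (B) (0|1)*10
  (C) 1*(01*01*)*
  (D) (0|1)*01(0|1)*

Check each option against the DFA on short strings; one disagreement eliminates an option:
  (A) 0(0|1)*: agrees with the DFA on every string of length ≤ 6
  (B) (0|1)*10: on '0' the DFA goes s0 → s1 and accepts (s1 ∈ Accept), but the regex does not match it → eliminate
  (C) 1*(01*01*)*: on ε the DFA stays in s0 and rejects (s0 ∉ Accept), but the regex matches it → eliminate
  (D) (0|1)*01(0|1)*: on '0' the DFA goes s0 → s1 and accepts (s1 ∈ Accept), but the regex does not match it → eliminate
Only (A) is consistent with the DFA.
(A) 0(0|1)*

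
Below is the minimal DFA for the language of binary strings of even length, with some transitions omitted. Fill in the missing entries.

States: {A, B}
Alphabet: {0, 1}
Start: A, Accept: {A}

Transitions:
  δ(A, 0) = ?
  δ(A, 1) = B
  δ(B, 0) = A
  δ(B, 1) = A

From the language and accept set, identify what each state tracks — A: even length so far; B: odd length so far.
Each missing δ(q, a) is the state matching the new tracked value after reading a.
δ(A, 0) = B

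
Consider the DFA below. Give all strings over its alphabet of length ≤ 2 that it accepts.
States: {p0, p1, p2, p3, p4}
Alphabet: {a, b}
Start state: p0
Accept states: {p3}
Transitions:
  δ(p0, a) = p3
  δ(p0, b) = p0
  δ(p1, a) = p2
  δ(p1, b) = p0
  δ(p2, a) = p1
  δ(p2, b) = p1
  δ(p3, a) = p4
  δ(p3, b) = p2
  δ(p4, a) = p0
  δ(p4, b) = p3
a, ba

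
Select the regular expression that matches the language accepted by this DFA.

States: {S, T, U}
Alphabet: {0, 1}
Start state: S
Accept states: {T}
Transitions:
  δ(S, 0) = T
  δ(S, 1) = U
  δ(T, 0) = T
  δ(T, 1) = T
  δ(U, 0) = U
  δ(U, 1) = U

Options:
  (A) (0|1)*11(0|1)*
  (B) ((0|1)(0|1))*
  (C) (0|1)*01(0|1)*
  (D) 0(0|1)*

Check each option against the DFA on short strings; one disagreement eliminates an option:
  (A) (0|1)*11(0|1)*: on '0' the DFA goes S → T and accepts (T ∈ Accept), but the regex does not match it → eliminate
  (B) ((0|1)(0|1))*: on ε the DFA stays in S and rejects (S ∉ Accept), but the regex matches it → eliminate
  (C) (0|1)*01(0|1)*: on '0' the DFA goes S → T and accepts (T ∈ Accept), but the regex does not match it → eliminate
  (D) 0(0|1)*: agrees with the DFA on every string of length ≤ 6
Only (D) is consistent with the DFA.
(D) 0(0|1)*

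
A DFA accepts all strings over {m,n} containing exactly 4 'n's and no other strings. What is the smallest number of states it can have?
By Myhill–Nerode, count the distinguishable equivalence classes: 6 classes — having seen 0, 1, …, 4, or >4 copies of 'n'; the count-4 class is the only accepting one and >4 is dead.
6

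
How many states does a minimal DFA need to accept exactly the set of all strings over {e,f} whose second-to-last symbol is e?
By Myhill–Nerode, count the distinguishable equivalence classes: 2^2 = 4 classes — the DFA must remember the last 2 symbols read; every pair of distinct length-2 suffixes is distinguishable by some continuation.
4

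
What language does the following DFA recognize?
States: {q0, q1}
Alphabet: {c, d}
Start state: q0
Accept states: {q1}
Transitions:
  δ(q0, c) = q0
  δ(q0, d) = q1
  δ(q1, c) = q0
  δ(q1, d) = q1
Testing a few strings:
  'ccd' → accept
  'cc' → reject
  'd' → accept
  'dd' → accept
State roles: q0=last symbol not d; q1=last symbol is d
All strings over {c,d} ending with d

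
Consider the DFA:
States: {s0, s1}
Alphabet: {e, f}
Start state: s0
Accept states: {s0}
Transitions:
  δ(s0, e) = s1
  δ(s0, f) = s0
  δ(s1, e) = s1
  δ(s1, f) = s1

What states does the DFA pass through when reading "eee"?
read 'e': s0 → s1
  read 'e': s1 → s1
  read 'e': s1 → s1
s0 -> s1 -> s1 -> s1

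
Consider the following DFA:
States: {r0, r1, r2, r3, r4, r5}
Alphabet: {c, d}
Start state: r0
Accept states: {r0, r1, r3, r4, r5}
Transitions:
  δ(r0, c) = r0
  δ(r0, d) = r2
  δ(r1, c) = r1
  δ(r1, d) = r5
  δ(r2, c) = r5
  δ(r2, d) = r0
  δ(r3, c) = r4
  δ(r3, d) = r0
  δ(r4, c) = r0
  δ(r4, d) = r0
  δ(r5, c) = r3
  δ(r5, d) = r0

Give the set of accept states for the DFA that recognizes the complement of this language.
Complement accept states = All states \ Original accept states
= {r0, r1, r2, r3, r4, r5} \ {r0, r1, r3, r4, r5}
{r2}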